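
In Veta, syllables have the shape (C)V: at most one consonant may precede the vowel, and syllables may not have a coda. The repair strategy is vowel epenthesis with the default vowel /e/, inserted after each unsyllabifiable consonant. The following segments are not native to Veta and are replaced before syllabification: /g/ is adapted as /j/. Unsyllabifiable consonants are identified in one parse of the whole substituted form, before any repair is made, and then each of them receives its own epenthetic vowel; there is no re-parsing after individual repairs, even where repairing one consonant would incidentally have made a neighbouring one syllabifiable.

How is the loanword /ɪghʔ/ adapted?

Substitution: /g/ → /j/, giving /ɪjhʔ/.
Under (C)V, the unsyllabifiable consonants are /j/, /h/, /ʔ/ (no codas are permitted; onsets are limited to one consonant).
Inserting the epenthetic vowel yields /j/ → /je/, /h/ → /he/, /ʔ/ → /ʔe/.

ɪjeheʔe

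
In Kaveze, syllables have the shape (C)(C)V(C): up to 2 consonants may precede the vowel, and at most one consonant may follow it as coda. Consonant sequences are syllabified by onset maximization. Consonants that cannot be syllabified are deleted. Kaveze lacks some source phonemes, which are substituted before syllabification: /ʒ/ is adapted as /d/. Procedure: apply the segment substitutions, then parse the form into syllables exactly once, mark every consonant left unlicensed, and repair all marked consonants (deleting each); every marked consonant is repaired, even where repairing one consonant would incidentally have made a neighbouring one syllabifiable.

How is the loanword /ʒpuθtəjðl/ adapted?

Substitution: /ʒ/ → /d/, giving /dpuθtəjðl/.
The consonants /ð/, /l/ cannot be parsed into a legal (C)(C)V(C) syllable (at most one coda consonant is licensed; onsets may contain at most 2 consonants).
Each unlicensed consonant is deleted: /ð/, /l/.

dpuθtəj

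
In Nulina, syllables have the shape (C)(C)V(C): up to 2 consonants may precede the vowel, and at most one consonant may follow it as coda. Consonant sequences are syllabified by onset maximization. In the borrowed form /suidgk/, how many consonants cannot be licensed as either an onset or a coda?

2

Syllabifying with onset maximization leaves /g/, /k/ stranded (at most one coda consonant is licensed; onsets may contain at most 2 consonants).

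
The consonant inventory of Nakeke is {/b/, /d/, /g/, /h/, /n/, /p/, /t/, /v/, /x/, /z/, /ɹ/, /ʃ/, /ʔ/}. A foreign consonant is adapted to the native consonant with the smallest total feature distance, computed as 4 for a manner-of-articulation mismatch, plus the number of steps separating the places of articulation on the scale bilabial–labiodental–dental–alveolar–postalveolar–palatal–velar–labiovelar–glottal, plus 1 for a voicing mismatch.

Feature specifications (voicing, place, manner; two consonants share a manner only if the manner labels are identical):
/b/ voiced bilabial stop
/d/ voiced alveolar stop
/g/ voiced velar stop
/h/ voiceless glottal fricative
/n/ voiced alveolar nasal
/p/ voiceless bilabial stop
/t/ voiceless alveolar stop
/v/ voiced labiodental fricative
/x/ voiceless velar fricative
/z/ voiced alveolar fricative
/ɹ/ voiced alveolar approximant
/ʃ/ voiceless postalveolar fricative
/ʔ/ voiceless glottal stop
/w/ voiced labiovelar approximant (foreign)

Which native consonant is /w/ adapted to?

/ɹ/ is closest: same manner (approximant), place distance 4 (labiovelar→alveolar), same voicing; total 4. Next closest is /g/ at distance 5.

ɹ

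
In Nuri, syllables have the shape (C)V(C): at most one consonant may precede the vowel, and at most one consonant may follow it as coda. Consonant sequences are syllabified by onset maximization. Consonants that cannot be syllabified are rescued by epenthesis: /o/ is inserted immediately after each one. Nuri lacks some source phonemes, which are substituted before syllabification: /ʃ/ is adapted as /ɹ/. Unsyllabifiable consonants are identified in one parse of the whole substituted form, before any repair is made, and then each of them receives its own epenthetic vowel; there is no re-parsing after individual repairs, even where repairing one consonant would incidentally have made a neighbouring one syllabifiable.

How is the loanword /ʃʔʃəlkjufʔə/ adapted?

Substitution: /ʃ/ → /ɹ/, giving /ɹʔɹəlkjufʔə/.
Syllabifying with onset maximization leaves /ɹ/, /ʔ/, /k/ stranded (at most one coda consonant is licensed; onsets are limited to one consonant).
Inserting the epenthetic vowel yields /ɹ/ → /ɹo/, /ʔ/ → /ʔo/, /k/ → /ko/.

ɹoʔoɹəlkojufʔə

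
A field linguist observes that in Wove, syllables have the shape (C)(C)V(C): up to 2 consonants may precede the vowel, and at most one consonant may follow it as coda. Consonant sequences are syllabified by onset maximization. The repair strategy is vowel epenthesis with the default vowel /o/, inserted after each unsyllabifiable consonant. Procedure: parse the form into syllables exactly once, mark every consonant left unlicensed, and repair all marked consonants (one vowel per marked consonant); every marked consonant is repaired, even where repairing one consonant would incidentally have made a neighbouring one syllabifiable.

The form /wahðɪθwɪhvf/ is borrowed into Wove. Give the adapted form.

Syllabifying with onset maximization leaves /v/, /f/ stranded (at most one coda consonant is licensed; onsets may contain at most 2 consonants).
Epenthesis after each stranded consonant: /v/ → /vo/, /f/ → /fo/.

wahðɪθwɪhvofo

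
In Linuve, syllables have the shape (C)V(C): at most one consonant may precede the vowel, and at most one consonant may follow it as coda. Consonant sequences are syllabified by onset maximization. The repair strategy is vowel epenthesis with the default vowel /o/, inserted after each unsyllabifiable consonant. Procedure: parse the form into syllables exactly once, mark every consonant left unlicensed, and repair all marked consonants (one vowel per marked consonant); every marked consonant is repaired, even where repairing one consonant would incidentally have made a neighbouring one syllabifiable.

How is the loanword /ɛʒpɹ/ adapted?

ɛʒpoɹo

Syllabifying with onset maximization leaves /p/, /ɹ/ stranded (at most one coda consonant is licensed; onsets are limited to one consonant).
Inserting the epenthetic vowel yields /p/ → /po/, /ɹ/ → /ɹo/.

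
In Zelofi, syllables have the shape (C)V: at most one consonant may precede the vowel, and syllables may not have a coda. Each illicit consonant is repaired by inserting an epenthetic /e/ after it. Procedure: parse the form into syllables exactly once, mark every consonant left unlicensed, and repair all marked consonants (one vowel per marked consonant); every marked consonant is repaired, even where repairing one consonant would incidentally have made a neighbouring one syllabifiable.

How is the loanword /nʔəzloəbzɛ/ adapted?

neʔəzeloəbezɛ

Syllabifying with onset maximization leaves /n/, /z/, /b/ stranded (no codas are permitted; onsets are limited to one consonant).
Each unlicensed consonant becomes the onset of a new syllable: /n/ → /ne/, /z/ → /ze/, /b/ → /be/.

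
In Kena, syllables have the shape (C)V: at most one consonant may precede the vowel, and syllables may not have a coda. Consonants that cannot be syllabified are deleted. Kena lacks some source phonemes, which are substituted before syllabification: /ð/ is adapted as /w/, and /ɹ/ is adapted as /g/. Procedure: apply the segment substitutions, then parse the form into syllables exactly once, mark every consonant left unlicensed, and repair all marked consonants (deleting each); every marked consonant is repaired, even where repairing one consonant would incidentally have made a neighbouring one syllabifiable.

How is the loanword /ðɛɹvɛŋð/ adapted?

Substitution: /ð/ → /w/, /ɹ/ → /g/, giving /wɛgvɛŋw/.
The consonants /g/, /ŋ/, /w/ cannot be parsed into a legal (C)V syllable (no codas are permitted; onsets are limited to one consonant).
Deletion applies to /g/, /ŋ/, /w/.

wɛvɛ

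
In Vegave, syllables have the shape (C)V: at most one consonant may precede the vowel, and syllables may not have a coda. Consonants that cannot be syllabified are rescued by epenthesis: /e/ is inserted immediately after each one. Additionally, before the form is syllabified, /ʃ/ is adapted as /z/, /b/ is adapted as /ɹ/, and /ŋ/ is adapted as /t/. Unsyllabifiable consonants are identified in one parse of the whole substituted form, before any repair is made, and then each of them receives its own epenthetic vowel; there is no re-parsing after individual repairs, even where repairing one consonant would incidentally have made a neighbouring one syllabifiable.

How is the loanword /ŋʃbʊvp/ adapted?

Substitution: /ŋ/ → /t/, /ʃ/ → /z/, /b/ → /ɹ/, giving /tzɹʊvp/.
Under (C)V, the unsyllabifiable consonants are /t/, /z/, /v/, /p/ (no codas are permitted; onsets are limited to one consonant).
Epenthesis after each stranded consonant: /t/ → /te/, /z/ → /ze/, /v/ → /ve/, /p/ → /pe/.

tezeɹʊvepe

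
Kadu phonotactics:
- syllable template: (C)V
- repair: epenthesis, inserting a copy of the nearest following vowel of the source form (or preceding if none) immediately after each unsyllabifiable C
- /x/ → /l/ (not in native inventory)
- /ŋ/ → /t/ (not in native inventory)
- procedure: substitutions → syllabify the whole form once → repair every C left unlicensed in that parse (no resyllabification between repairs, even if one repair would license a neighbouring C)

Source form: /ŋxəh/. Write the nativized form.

tələhə

Substitution: /ŋ/ → /t/, /x/ → /l/, giving /tləh/.
Under (C)V, the unsyllabifiable consonants are /t/, /h/ (no codas are permitted; onsets are limited to one consonant).
Inserting the epenthetic vowel yields /t/ → /tə/, /h/ → /hə/.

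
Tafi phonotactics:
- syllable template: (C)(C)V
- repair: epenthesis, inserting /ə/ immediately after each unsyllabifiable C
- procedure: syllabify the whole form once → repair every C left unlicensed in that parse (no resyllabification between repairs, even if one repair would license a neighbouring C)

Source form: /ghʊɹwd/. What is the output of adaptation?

Under (C)(C)V, the unsyllabifiable consonants are /ɹ/, /w/, /d/ (no codas are permitted; onsets may contain at most 2 consonants).
Inserting the epenthetic vowel yields /ɹ/ → /ɹə/, /w/ → /wə/, /d/ → /də/.

ghʊɹəwədə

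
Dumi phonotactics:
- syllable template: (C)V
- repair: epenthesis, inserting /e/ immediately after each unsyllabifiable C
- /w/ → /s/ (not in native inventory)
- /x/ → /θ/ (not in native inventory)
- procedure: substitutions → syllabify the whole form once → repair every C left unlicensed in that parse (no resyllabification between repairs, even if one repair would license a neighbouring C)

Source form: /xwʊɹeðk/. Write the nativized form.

Substitution: /x/ → /θ/, /w/ → /s/, giving /θsʊɹeðk/.
The consonants /θ/, /ð/, /k/ cannot be parsed into a legal (C)V syllable (no codas are permitted; onsets are limited to one consonant).
Each unlicensed consonant becomes the onset of a new syllable: /θ/ → /θe/, /ð/ → /ðe/, /k/ → /ke/.

θesʊɹeðeke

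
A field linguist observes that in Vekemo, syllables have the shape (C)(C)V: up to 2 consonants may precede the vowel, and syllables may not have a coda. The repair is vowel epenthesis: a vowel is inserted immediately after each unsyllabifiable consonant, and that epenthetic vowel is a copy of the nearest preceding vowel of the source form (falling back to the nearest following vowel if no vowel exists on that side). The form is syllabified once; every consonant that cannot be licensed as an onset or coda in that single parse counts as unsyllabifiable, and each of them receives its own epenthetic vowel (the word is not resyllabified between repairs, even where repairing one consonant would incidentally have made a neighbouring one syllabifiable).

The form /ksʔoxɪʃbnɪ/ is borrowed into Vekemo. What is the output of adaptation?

Under (C)(C)V, the unsyllabifiable consonants are /k/, /ʃ/ (no codas are permitted; onsets may contain at most 2 consonants).
Inserting the epenthetic vowel yields /k/ → /ko/, /ʃ/ → /ʃɪ/.

kosʔoxɪʃɪbnɪ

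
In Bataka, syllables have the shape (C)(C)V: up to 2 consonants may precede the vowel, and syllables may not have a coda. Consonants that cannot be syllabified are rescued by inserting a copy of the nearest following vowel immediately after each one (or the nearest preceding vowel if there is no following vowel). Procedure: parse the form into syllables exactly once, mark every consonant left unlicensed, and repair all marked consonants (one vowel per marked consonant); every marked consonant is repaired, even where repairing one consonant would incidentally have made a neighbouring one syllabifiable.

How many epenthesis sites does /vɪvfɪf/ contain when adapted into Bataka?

1

The unsyllabifiable consonants are /f/; each receives one epenthetic vowel.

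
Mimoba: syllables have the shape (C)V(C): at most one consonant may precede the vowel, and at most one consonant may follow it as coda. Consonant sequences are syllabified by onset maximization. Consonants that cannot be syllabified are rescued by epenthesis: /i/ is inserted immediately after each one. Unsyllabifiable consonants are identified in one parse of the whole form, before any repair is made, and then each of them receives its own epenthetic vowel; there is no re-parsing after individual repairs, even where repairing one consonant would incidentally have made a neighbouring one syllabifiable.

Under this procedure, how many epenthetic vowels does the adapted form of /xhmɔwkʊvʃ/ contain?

3

The unsyllabifiable consonants are /x/, /h/, /ʃ/; each receives one epenthetic vowel.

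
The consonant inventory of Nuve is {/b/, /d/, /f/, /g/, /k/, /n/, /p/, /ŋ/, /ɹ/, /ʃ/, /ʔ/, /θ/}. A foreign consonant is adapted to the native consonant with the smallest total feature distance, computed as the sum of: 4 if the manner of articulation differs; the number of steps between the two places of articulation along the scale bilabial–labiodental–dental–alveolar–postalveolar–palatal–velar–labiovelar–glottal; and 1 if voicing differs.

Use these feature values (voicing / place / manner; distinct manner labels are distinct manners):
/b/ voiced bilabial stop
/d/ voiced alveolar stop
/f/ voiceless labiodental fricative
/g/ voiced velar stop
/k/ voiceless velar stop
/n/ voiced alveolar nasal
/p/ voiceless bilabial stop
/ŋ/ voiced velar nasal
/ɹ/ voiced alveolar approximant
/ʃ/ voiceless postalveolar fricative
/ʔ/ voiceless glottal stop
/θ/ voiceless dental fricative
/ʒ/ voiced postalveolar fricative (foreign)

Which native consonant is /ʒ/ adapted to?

/ʃ/ is closest: same manner (fricative), place distance 0 (postalveolar→postalveolar), voicing differs (+1); total 1. Next closest is /θ/ at distance 3.

ʃ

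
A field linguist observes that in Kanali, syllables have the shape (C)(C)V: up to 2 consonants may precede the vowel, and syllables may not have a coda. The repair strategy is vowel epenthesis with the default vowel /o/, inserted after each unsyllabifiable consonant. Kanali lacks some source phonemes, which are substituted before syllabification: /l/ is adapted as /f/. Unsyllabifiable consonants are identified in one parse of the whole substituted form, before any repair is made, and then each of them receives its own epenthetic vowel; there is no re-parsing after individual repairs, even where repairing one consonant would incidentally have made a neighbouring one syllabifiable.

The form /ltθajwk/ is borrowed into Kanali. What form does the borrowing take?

Substitution: /l/ → /f/, giving /ftθajwk/.
Syllabifying with onset maximization leaves /f/, /j/, /w/, /k/ stranded (no codas are permitted; onsets may contain at most 2 consonants).
Each unlicensed consonant becomes the onset of a new syllable: /f/ → /fo/, /j/ → /jo/, /w/ → /wo/, /k/ → /ko/.

fotθajowoko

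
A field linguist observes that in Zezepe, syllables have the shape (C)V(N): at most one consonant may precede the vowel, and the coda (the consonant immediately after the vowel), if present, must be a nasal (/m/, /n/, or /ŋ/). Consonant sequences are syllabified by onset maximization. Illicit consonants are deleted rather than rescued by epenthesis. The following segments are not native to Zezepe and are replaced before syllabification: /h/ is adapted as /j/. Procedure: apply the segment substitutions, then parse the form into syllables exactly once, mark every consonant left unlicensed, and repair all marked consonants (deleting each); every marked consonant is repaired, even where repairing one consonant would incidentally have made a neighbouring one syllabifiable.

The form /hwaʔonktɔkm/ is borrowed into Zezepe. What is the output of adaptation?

Substitution: /h/ → /j/, giving /jwaʔonktɔkm/.
Under (C)V(N), the unsyllabifiable consonants are /j/, /k/, /k/, /m/ (only a nasal (/m/, /n/, or /ŋ/) is licensed in coda position; onsets are limited to one consonant).
Each unlicensed consonant is deleted: /j/, /k/, /k/, /m/.

waʔontɔ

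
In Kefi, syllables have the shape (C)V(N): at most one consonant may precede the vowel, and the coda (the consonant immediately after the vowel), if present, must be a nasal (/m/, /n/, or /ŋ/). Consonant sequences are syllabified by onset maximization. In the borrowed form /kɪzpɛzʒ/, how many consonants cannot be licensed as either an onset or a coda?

Syllabifying with onset maximization leaves /z/, /z/, /ʒ/ stranded (only a nasal (/m/, /n/, or /ŋ/) is licensed in coda position; onsets are limited to one consonant).

3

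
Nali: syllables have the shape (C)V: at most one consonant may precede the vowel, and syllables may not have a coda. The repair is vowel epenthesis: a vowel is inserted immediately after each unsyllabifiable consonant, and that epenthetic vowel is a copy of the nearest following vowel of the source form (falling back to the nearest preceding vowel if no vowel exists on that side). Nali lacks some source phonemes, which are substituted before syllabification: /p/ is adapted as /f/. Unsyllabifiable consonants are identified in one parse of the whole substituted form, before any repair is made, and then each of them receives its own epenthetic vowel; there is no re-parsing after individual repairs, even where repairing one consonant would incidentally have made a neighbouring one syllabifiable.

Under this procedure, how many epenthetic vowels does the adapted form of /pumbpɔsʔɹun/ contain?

After substitution the input is /fumbfɔsʔɹun/.
The unsyllabifiable consonants are /m/, /b/, /s/, /ʔ/, /n/; each receives one epenthetic vowel.

5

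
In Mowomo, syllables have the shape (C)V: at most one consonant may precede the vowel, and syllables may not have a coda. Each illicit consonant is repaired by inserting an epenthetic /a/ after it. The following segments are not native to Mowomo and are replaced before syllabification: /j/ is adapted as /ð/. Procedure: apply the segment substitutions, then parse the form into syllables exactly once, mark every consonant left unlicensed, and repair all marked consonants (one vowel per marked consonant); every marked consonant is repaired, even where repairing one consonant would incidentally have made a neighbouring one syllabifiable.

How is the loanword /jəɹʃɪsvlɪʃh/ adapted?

Substitution: /j/ → /ð/, giving /ðəɹʃɪsvlɪʃh/.
Syllabifying with onset maximization leaves /ɹ/, /s/, /v/, /ʃ/, /h/ stranded (no codas are permitted; onsets are limited to one consonant).
Epenthesis after each stranded consonant: /ɹ/ → /ɹa/, /s/ → /sa/, /v/ → /va/, /ʃ/ → /ʃa/, /h/ → /ha/.

ðəɹaʃɪsavalɪʃaha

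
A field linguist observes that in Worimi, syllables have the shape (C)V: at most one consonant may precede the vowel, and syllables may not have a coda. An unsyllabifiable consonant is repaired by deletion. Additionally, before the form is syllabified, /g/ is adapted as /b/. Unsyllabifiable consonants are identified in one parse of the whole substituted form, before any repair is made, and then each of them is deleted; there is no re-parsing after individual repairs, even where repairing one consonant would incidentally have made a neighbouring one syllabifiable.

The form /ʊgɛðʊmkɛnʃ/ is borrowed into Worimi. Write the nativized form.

Substitution: /g/ → /b/, giving /ʊbɛðʊmkɛnʃ/.
Syllabifying with onset maximization leaves /m/, /n/, /ʃ/ stranded (no codas are permitted; onsets are limited to one consonant).
Each unlicensed consonant is deleted: /m/, /n/, /ʃ/.

ʊbɛðʊkɛ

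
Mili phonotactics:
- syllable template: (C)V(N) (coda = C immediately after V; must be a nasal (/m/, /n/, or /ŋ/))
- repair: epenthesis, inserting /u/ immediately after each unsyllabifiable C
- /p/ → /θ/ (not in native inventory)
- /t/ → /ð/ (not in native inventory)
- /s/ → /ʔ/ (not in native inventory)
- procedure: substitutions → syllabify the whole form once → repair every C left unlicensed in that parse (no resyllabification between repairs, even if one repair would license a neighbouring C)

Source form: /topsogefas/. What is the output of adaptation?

Substitution: /t/ → /ð/, /p/ → /θ/, /s/ → /ʔ/, giving /ðoθʔogefaʔ/.
Syllabifying with onset maximization leaves /θ/, /ʔ/ stranded (only a nasal (/m/, /n/, or /ŋ/) is licensed in coda position; onsets are limited to one consonant).
Each unlicensed consonant becomes the onset of a new syllable: /θ/ → /θu/, /ʔ/ → /ʔu/.

ðoθuʔogefaʔu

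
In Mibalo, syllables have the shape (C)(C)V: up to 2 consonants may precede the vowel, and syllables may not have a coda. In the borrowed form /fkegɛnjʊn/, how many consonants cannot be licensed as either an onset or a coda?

1

Syllabifying with onset maximization leaves /n/ stranded (no codas are permitted; onsets may contain at most 2 consonants).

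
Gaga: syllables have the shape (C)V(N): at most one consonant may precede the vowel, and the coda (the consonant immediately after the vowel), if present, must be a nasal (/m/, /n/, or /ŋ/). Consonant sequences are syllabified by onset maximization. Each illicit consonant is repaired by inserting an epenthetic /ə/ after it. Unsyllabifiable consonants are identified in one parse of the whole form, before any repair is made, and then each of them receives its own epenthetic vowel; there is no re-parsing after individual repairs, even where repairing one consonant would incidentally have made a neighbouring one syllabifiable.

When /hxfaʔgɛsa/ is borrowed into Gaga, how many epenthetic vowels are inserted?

The unsyllabifiable consonants are /h/, /x/, /ʔ/; each receives one epenthetic vowel.

3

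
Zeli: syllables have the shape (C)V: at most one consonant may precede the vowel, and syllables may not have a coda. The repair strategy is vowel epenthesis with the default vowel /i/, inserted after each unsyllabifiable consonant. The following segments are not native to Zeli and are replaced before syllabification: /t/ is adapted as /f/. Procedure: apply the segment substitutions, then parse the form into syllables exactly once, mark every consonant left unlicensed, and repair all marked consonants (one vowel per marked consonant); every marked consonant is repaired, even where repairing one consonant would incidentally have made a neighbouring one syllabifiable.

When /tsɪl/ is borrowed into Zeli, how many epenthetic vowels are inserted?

After substitution the input is /fsɪl/.
The unsyllabifiable consonants are /f/, /l/; each receives one epenthetic vowel.

2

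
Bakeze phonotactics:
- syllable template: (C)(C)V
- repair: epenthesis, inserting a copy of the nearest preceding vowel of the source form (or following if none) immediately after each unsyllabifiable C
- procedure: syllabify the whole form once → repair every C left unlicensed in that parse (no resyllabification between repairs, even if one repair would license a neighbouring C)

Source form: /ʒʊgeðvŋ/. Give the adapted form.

ʒʊgeðeveŋe

The consonants /ð/, /v/, /ŋ/ cannot be parsed into a legal (C)(C)V syllable (no codas are permitted; onsets may contain at most 2 consonants).
Epenthesis after each stranded consonant: /ð/ → /ðe/, /v/ → /ve/, /ŋ/ → /ŋe/.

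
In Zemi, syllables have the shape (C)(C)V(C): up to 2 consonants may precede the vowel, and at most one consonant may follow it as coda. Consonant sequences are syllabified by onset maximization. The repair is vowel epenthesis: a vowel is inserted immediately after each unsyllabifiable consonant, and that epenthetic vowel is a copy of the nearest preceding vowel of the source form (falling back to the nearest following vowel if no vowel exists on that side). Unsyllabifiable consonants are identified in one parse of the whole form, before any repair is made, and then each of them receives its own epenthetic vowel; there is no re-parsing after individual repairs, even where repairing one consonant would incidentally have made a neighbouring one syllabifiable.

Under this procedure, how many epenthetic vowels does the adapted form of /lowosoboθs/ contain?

1

The unsyllabifiable consonants are /s/; each receives one epenthetic vowel.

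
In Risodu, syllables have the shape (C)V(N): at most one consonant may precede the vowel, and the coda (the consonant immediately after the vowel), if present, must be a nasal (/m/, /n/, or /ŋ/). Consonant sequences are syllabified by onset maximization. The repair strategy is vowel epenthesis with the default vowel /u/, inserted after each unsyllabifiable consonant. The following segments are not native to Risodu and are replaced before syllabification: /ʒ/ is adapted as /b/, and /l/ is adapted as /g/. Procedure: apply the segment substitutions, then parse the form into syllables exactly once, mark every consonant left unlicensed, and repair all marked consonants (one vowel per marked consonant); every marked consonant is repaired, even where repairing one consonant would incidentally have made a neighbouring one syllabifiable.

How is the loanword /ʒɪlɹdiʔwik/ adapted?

Substitution: /ʒ/ → /b/, /l/ → /g/, giving /bɪgɹdiʔwik/.
Under (C)V(N), the unsyllabifiable consonants are /g/, /ɹ/, /ʔ/, /k/ (only a nasal (/m/, /n/, or /ŋ/) is licensed in coda position; onsets are limited to one consonant).
Inserting the epenthetic vowel yields /g/ → /gu/, /ɹ/ → /ɹu/, /ʔ/ → /ʔu/, /k/ → /ku/.

bɪguɹudiʔuwiku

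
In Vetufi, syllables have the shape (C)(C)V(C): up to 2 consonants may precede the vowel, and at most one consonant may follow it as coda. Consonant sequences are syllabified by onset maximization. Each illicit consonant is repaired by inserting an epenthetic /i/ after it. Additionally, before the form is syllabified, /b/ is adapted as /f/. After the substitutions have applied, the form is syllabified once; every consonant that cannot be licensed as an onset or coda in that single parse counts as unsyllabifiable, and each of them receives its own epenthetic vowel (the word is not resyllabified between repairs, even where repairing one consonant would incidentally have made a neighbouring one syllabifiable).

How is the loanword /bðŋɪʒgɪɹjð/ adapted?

Substitution: /b/ → /f/, giving /fðŋɪʒgɪɹjð/.
Syllabifying with onset maximization leaves /f/, /j/, /ð/ stranded (at most one coda consonant is licensed; onsets may contain at most 2 consonants).
Epenthesis after each stranded consonant: /f/ → /fi/, /j/ → /ji/, /ð/ → /ði/.

fiðŋɪʒgɪɹjiði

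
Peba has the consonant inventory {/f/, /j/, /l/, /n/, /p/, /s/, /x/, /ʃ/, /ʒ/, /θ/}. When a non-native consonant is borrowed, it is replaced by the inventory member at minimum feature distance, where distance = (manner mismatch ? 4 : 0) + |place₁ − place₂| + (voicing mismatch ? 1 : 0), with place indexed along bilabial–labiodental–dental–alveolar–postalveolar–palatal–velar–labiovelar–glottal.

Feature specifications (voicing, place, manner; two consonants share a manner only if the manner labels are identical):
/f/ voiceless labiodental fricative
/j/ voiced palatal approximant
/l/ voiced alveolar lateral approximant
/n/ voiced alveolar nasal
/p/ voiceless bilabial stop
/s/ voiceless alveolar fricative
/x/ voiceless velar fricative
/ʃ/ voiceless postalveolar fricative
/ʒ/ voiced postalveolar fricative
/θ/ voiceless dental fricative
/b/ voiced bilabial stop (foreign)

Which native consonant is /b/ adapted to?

p

/p/ is closest: same manner (stop), place distance 0 (bilabial→bilabial), voicing differs (+1); total 1. Next closest is /f/ at distance 6.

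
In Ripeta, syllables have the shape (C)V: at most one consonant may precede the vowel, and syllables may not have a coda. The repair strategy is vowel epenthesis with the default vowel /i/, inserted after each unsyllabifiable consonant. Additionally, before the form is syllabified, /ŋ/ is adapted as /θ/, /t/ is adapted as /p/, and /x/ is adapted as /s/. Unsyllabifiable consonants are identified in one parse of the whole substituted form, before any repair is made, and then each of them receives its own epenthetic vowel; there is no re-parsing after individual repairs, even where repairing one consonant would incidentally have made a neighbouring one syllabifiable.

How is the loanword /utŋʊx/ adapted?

Substitution: /t/ → /p/, /ŋ/ → /θ/, /x/ → /s/, giving /upθʊs/.
The consonants /p/, /s/ cannot be parsed into a legal (C)V syllable (no codas are permitted; onsets are limited to one consonant).
Each unlicensed consonant becomes the onset of a new syllable: /p/ → /pi/, /s/ → /si/.

upiθʊsi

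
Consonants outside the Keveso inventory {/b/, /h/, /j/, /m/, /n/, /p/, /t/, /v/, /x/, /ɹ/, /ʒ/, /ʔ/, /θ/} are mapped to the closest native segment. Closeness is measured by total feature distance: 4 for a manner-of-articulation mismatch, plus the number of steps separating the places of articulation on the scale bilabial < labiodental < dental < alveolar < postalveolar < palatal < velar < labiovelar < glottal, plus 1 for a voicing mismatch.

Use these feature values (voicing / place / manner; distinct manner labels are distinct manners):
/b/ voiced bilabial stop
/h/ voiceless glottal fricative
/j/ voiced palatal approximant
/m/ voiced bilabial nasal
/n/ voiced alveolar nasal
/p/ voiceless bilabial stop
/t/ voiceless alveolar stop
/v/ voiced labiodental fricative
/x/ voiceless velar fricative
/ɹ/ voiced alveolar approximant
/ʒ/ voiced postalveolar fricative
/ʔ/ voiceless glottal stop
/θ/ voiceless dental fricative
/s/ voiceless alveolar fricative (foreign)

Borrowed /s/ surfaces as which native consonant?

/θ/ is closest: same manner (fricative), place distance 1 (alveolar→dental), same voicing; total 1. Next closest is /ʒ/ at distance 2.

θ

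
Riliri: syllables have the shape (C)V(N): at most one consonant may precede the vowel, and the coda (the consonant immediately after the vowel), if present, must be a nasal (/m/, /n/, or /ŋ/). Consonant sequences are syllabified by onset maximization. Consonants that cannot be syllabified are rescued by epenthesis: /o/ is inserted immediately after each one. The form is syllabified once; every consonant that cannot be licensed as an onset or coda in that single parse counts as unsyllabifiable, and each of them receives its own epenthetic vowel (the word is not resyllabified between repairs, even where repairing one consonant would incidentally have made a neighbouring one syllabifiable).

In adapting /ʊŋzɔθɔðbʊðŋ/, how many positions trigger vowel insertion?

The unsyllabifiable consonants are /ð/, /ð/, /ŋ/; each receives one epenthetic vowel.

3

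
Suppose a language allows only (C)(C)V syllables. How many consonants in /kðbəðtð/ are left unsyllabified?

Under (C)(C)V, the unsyllabifiable consonants are /k/, /ð/, /t/, /ð/ (no codas are permitted; onsets may contain at most 2 consonants).

4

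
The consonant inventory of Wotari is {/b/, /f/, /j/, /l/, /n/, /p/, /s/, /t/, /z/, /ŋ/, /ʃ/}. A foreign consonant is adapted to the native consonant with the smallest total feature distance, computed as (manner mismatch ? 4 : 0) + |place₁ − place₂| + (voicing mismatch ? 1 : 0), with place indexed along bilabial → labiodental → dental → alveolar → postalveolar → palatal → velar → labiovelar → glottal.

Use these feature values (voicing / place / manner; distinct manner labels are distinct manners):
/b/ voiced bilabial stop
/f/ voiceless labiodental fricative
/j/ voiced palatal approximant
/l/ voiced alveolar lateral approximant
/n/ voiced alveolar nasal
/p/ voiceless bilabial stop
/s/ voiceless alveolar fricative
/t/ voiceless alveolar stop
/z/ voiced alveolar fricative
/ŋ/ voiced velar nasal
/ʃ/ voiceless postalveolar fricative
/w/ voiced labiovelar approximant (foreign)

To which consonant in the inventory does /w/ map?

j

/j/ is closest: same manner (approximant), place distance 2 (labiovelar→palatal), same voicing; total 2. Next closest is /ŋ/ at distance 5.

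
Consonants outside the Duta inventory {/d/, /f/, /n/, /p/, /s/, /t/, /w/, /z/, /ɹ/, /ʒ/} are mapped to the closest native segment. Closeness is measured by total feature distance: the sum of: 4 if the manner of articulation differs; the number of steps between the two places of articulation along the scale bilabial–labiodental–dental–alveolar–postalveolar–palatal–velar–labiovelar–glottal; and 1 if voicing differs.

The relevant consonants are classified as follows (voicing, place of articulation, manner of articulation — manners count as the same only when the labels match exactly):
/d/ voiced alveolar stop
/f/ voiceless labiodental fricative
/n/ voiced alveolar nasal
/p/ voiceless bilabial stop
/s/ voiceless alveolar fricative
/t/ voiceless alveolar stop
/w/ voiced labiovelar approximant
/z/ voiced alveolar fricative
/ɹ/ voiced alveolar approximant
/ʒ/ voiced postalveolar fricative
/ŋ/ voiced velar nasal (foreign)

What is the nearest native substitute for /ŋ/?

n

/n/ is closest: same manner (nasal), place distance 3 (velar→alveolar), same voicing; total 3. Next closest is /w/ at distance 5.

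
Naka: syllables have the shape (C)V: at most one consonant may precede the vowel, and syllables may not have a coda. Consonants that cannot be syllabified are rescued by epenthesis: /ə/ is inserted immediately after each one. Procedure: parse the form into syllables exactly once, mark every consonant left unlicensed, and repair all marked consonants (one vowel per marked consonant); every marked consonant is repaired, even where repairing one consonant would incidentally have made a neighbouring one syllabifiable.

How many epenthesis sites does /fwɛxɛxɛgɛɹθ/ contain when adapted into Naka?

3

The unsyllabifiable consonants are /f/, /ɹ/, /θ/; each receives one epenthetic vowel.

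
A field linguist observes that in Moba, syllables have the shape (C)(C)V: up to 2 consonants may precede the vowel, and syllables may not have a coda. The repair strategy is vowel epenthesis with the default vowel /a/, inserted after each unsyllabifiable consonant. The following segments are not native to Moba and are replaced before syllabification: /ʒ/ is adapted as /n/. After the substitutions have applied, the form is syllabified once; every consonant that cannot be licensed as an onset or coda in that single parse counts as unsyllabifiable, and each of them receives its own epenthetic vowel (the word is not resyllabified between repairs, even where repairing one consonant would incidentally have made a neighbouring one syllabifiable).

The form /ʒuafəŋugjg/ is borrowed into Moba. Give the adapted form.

Substitution: /ʒ/ → /n/, giving /nuafəŋugjg/.
The consonants /g/, /j/, /g/ cannot be parsed into a legal (C)(C)V syllable (no codas are permitted; onsets may contain at most 2 consonants).
Inserting the epenthetic vowel yields /g/ → /ga/, /j/ → /ja/, /g/ → /ga/.

nuafəŋugajaga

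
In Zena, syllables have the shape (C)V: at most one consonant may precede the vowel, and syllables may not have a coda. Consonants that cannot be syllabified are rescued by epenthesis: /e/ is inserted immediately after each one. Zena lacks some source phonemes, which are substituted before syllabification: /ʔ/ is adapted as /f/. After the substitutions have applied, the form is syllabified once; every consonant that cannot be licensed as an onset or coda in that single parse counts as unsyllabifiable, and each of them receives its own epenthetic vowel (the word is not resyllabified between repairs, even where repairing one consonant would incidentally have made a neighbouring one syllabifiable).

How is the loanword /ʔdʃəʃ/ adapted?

Substitution: /ʔ/ → /f/, giving /fdʃəʃ/.
Syllabifying with onset maximization leaves /f/, /d/, /ʃ/ stranded (no codas are permitted; onsets are limited to one consonant).
Epenthesis after each stranded consonant: /f/ → /fe/, /d/ → /de/, /ʃ/ → /ʃe/.

fedeʃəʃe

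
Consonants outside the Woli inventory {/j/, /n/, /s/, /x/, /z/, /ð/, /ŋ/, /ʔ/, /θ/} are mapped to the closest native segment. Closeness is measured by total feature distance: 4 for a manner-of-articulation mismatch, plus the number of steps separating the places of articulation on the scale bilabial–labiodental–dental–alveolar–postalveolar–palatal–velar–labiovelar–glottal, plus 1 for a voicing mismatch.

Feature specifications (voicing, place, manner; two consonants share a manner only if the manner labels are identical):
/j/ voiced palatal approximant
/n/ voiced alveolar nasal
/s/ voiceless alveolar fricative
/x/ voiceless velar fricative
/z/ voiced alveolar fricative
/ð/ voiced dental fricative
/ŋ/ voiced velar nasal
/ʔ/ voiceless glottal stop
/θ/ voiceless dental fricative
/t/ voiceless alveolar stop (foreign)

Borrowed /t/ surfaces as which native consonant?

s

/s/ is closest: manner differs (stop→fricative, +4), place distance 0 (alveolar→alveolar), same voicing; total 4. Next closest is /n/ at distance 5.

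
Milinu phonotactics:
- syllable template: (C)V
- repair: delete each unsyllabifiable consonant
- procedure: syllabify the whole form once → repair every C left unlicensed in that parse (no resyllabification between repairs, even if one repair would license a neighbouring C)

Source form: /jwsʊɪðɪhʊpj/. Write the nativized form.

Under (C)V, the unsyllabifiable consonants are /j/, /w/, /p/, /j/ (no codas are permitted; onsets are limited to one consonant).
Each unlicensed consonant is deleted: /j/, /w/, /p/, /j/.

sʊɪðɪhʊ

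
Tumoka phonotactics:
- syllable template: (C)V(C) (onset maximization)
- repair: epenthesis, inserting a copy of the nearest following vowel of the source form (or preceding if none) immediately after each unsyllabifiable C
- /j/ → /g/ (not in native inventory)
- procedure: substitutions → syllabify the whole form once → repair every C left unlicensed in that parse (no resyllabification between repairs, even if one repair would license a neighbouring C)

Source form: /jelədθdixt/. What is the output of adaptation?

gelədθidixti

Substitution: /j/ → /g/, giving /gelədθdixt/.
Syllabifying with onset maximization leaves /θ/, /t/ stranded (at most one coda consonant is licensed; onsets are limited to one consonant).
Inserting the epenthetic vowel yields /θ/ → /θi/, /t/ → /ti/.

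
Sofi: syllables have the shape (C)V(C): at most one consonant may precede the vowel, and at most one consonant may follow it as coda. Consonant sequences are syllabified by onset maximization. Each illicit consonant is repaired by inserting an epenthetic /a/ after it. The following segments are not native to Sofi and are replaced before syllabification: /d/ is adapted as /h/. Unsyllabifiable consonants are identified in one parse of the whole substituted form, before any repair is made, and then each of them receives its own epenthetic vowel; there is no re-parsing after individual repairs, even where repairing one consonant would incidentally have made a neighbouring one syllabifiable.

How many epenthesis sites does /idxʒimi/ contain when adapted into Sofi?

1

After substitution the input is /ihxʒimi/.
The unsyllabifiable consonants are /x/; each receives one epenthetic vowel.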